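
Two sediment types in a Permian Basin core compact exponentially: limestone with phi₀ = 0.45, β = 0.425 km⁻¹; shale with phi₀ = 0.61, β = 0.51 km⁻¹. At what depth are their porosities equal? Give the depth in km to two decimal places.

Set phi₀ₐ e^(−βₐZ) = phi₀ᵦ e^(−βᵦZ) ⇒ ln(phi₀ₐ/phi₀ᵦ) = (βₐ − βᵦ)·Z
Z = ln(0.45/0.61) / (0.425 − 0.51) = -0.3042 / -0.085 = 3.579 km

3.58 km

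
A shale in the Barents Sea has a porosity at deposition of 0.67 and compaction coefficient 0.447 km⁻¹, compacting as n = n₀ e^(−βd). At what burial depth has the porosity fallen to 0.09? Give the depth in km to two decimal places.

4.49 km

Invert Athy's law: d = ln(n₀/n) / β
d = ln(0.67/0.09) / 0.447 = ln(7.444) / 0.447 = 2.0075 / 0.447 = 4.491 km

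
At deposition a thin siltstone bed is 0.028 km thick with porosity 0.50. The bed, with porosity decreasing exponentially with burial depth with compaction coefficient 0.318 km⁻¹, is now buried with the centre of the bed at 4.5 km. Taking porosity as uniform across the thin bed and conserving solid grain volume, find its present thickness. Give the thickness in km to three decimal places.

0.016 km

Porosity at 4.5 km: phi = 0.5·exp(−0.318×4.5) = 0.1195
Solid-volume conservation: h(1−phi) = h₀(1−phi₀) ⇒ h = h₀·(1−phi₀)/(1−phi)
h = 0.028 × (1 − 0.5)/(1 − 0.1195) = 0.028 × 0.5679 = 0.0159 km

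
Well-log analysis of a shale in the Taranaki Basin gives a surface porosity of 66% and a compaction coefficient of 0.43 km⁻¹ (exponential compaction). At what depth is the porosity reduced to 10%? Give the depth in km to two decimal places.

4.39 km

Invert Athy's law: d = ln(phi₀/phi) / c
d = ln(0.66/0.1) / 0.43 = ln(6.6) / 0.43 = 1.8871 / 0.43 = 4.389 km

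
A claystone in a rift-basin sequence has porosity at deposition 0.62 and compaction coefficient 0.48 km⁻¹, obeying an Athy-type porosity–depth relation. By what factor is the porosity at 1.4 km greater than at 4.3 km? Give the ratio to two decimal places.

4.02

n(d₁)/n(d₂) = e^(−k·d₁)/e^(−k·d₂) = e^{k(d₂−d₁)}
= exp(0.48 × 2.9) = exp(1.392) = 4.0229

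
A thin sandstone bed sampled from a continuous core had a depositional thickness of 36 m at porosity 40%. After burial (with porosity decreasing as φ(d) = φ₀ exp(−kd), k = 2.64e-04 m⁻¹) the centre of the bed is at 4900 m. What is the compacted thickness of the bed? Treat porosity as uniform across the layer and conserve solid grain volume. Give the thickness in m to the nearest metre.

24 m

Working in km (1 km = 1000 m; k in km⁻¹ = k in m⁻¹ × 1000):
Porosity at 4.9 km: φ = 0.4·exp(−0.264×4.9) = 0.1097
Solid-volume conservation: h(1−φ) = h₀(1−φ₀) ⇒ h = h₀·(1−φ₀)/(1−φ)
h = 0.036 × (1 − 0.4)/(1 − 0.1097) = 0.036 × 0.6739 = 0.0243 km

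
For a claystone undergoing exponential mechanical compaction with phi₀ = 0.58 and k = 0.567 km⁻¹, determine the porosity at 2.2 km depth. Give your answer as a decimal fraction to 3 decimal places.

0.167

phi = phi₀·exp(−k·Z) = 0.58 × exp(−0.567 × 2.2) = 0.58 × exp(−1.247)
  = 0.58 × 0.2873 = 0.1666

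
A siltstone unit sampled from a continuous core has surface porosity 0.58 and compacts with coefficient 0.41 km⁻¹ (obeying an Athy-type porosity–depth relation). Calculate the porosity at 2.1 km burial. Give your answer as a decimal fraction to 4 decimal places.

phi = phi₀·exp(−k·Z) = 0.58 × exp(−0.41 × 2.1) = 0.58 × exp(−0.861)
  = 0.58 × 0.4227 = 0.2452

0.2452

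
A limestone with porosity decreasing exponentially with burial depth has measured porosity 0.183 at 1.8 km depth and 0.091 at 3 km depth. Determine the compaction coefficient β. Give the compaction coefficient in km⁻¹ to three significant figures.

Athy: φ(z) = φ₀ e^(−βz) ⇒ φ₁/φ₂ = e^{β(z₂−z₁)} ⇒ β = ln(φ₁/φ₂)/(z₂−z₁)
β = ln(0.183/0.091) / (3 − 1.8) = ln(2.011) / 1.2 = 0.6986 / 1.2 = 0.5822 km⁻¹

0.582 km⁻¹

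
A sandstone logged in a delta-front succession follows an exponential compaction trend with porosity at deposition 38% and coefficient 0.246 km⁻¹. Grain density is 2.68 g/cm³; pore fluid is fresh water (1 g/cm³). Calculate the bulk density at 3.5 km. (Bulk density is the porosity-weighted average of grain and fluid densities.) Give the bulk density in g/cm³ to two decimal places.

Porosity at depth: phi = 0.38·exp(−0.246×3.5) = 0.38×0.4227 = 0.1606
Bulk density: ρ_b = (1−phi)ρ_g + phi·ρ_f = 0.8394×2.68 + 0.1606×1
       = 2.249 + 0.161 = 2.410 g/cm³

2.41 g/cm³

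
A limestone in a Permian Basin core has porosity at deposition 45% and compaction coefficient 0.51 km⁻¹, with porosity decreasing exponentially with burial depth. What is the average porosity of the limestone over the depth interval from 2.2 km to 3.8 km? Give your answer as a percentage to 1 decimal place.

10.0%

⟨phi⟩ = (1/(z₂−z₁)) ∫ phi₀ e^(−kz) dz = phi₀·(e^(−k·z₁) − e^(−k·z₂)) / (k·(z₂−z₁))
e^(−0.51×2.2) = 0.3256; e^(−0.51×3.8) = 0.1440
⟨phi⟩ = 0.45 × (0.3256 − 0.1440) / (0.51 × 1.6) = 0.45 × 0.2226 = 0.1002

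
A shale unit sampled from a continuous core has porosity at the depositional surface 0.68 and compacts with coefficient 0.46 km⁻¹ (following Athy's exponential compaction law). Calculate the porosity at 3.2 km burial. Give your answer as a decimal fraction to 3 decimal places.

0.156

phi = phi₀·exp(−β·z) = 0.68 × exp(−0.46 × 3.2) = 0.68 × exp(−1.472)
  = 0.68 × 0.2295 = 0.1560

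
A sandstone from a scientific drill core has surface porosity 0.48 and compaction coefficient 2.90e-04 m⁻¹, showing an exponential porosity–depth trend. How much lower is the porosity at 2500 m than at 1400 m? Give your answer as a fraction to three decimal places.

0.087

Working in km (1 km = 1000 m; c in km⁻¹ = c in m⁻¹ × 1000):
n(1.4) = 0.48·e^(−0.29×1.4) = 0.3198
n(2.5) = 0.48·e^(−0.29×2.5) = 0.2325
Δn = 0.3198 − 0.2325 = 0.0874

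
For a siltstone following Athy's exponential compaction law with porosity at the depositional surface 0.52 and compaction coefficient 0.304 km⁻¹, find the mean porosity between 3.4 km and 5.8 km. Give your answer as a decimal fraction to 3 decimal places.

0.131

⟨φ⟩ = (1/(z₂−z₁)) ∫ φ₀ e^(−cz) dz = φ₀·(e^(−c·z₁) − e^(−c·z₂)) / (c·(z₂−z₁))
e^(−0.304×3.4) = 0.3557; e^(−0.304×5.8) = 0.1715
⟨φ⟩ = 0.52 × (0.3557 − 0.1715) / (0.304 × 2.4) = 0.52 × 0.2525 = 0.1313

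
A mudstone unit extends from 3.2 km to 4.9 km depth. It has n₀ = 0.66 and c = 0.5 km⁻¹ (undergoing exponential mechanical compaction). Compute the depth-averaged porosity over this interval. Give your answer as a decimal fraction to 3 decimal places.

0.090

⟨n⟩ = (1/(z₂−z₁)) ∫ n₀ e^(−cz) dz = n₀·(e^(−c·z₁) − e^(−c·z₂)) / (c·(z₂−z₁))
e^(−0.5×3.2) = 0.2019; e^(−0.5×4.9) = 0.0863
⟨n⟩ = 0.66 × (0.2019 − 0.0863) / (0.5 × 1.7) = 0.66 × 0.1360 = 0.0898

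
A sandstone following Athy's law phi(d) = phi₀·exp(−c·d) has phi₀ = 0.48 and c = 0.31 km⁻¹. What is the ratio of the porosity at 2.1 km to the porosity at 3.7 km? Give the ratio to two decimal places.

1.64

phi(d₁)/phi(d₂) = e^(−c·d₁)/e^(−c·d₂) = e^{c(d₂−d₁)}
= exp(0.31 × 1.6) = exp(0.496) = 1.6421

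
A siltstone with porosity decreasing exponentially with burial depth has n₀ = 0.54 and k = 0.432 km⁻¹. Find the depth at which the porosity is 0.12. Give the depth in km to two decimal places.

3.48 km

Invert Athy's law: d = ln(n₀/n) / k
d = ln(0.54/0.12) / 0.432 = ln(4.5) / 0.432 = 1.5041 / 0.432 = 3.482 km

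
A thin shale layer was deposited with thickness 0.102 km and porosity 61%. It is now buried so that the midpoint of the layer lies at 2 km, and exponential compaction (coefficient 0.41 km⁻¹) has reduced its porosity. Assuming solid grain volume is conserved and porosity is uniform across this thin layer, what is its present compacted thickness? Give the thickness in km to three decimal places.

Porosity at 2 km: n = 0.61·exp(−0.41×2) = 0.2687
Solid-volume conservation: h(1−n) = h₀(1−n₀) ⇒ h = h₀·(1−n₀)/(1−n)
h = 0.102 × (1 − 0.61)/(1 − 0.2687) = 0.102 × 0.5333 = 0.0544 km

0.054 km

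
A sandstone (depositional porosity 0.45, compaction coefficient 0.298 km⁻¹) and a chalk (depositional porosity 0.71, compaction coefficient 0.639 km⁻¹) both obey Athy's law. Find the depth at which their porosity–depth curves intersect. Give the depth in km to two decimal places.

1.34 km

Set n₀ₐ e^(−kₐz) = n₀ᵦ e^(−kᵦz) ⇒ ln(n₀ₐ/n₀ᵦ) = (kₐ − kᵦ)·z
z = ln(0.45/0.71) / (0.298 − 0.639) = -0.4560 / -0.341 = 1.337 km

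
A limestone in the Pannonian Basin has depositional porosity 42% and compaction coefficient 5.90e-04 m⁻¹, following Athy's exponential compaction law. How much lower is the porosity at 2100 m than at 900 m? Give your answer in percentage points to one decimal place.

12.5 percentage points

Working in km (1 km = 1000 m; k in km⁻¹ = k in m⁻¹ × 1000):
phi(0.9) = 0.42·e^(−0.59×0.9) = 0.2470
phi(2.1) = 0.42·e^(−0.59×2.1) = 0.1217
Δphi = 0.2470 − 0.1217 = 0.1253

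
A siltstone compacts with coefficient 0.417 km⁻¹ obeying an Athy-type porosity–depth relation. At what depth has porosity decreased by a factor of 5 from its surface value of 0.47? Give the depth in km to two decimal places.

3.86 km

φ/φ₀ = 1/5 ⇒ exp(−k·Z) = 1/5 ⇒ Z = ln(5) / k
Z = 1.6094 / 0.417 = 3.860 km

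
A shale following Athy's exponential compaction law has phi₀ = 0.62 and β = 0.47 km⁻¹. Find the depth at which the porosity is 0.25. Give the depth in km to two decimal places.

1.93 km

Invert Athy's law: Z = ln(phi₀/phi) / β
Z = ln(0.62/0.25) / 0.47 = ln(2.48) / 0.47 = 0.9083 / 0.47 = 1.932 km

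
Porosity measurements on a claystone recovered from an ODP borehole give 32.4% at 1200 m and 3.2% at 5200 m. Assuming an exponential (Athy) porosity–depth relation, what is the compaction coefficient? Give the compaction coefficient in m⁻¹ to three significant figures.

Working in km (1 km = 1000 m; β in km⁻¹ = β in m⁻¹ × 1000):
Athy: φ(z) = φ₀ e^(−βz) ⇒ φ₁/φ₂ = e^{β(z₂−z₁)} ⇒ β = ln(φ₁/φ₂)/(z₂−z₁)
β = ln(0.324/0.032) / (5.2 − 1.2) = ln(10.12) / 4 = 2.3150 / 4 = 0.5788 km⁻¹

0.000579 m⁻¹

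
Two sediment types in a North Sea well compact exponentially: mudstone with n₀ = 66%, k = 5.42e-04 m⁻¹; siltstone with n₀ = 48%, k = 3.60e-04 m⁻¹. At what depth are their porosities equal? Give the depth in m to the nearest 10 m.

1750 m

Working in km (1 km = 1000 m; k in km⁻¹ = k in m⁻¹ × 1000):
Set n₀ₐ e^(−kₐz) = n₀ᵦ e^(−kᵦz) ⇒ ln(n₀ₐ/n₀ᵦ) = (kₐ − kᵦ)·z
z = ln(0.66/0.48) / (0.542 − 0.36) = 0.3185 / 0.182 = 1.750 km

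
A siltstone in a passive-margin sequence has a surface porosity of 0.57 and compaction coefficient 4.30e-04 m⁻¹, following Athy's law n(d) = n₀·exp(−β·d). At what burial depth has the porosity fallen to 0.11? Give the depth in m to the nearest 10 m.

Working in km (1 km = 1000 m; β in km⁻¹ = β in m⁻¹ × 1000):
Invert Athy's law: d = ln(n₀/n) / β
d = ln(0.57/0.11) / 0.43 = ln(5.182) / 0.43 = 1.6452 / 0.43 = 3.826 km

3830 m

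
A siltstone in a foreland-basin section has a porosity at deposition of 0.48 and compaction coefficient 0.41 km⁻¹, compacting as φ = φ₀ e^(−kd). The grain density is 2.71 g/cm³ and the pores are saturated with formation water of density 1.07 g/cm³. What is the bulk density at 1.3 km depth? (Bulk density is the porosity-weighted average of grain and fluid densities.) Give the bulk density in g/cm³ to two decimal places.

Porosity at depth: φ = 0.48·exp(−0.41×1.3) = 0.48×0.5868 = 0.2817
Bulk density: ρ_b = (1−φ)ρ_g + φ·ρ_f = 0.7183×2.71 + 0.2817×1.07
       = 1.947 + 0.301 = 2.248 g/cm³

2.25 g/cm³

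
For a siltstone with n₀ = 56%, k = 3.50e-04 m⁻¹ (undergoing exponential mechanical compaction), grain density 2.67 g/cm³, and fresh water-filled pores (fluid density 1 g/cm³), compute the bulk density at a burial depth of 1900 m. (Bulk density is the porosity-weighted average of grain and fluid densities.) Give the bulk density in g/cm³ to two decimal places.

Working in km (1 km = 1000 m; k in km⁻¹ = k in m⁻¹ × 1000):
Porosity at depth: n = 0.56·exp(−0.35×1.9) = 0.56×0.5143 = 0.2880
Bulk density: ρ_b = (1−n)ρ_g + n·ρ_f = 0.7120×2.67 + 0.2880×1
       = 1.901 + 0.288 = 2.189 g/cm³

2.19 g/cm³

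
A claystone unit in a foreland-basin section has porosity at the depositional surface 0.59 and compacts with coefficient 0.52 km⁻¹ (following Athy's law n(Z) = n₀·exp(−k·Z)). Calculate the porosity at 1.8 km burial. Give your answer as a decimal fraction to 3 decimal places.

0.231

n = n₀·exp(−k·Z) = 0.59 × exp(−0.52 × 1.8) = 0.59 × exp(−0.936)
  = 0.59 × 0.3922 = 0.2314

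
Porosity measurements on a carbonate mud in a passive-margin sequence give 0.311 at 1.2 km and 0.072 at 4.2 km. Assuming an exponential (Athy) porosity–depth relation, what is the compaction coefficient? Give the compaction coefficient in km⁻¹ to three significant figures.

Athy: φ(d) = φ₀ e^(−cd) ⇒ φ₁/φ₂ = e^{c(d₂−d₁)} ⇒ c = ln(φ₁/φ₂)/(d₂−d₁)
c = ln(0.311/0.072) / (4.2 − 1.2) = ln(4.319) / 3 = 1.4631 / 3 = 0.4877 km⁻¹

0.488 km⁻¹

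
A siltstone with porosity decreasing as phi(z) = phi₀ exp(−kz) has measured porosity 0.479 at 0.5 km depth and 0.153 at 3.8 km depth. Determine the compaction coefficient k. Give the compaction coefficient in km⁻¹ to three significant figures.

0.346 km⁻¹

Athy: phi(z) = phi₀ e^(−kz) ⇒ phi₁/phi₂ = e^{k(z₂−z₁)} ⇒ k = ln(phi₁/phi₂)/(z₂−z₁)
k = ln(0.479/0.153) / (3.8 − 0.5) = ln(3.131) / 3.3 = 1.1413 / 3.3 = 0.3458 km⁻¹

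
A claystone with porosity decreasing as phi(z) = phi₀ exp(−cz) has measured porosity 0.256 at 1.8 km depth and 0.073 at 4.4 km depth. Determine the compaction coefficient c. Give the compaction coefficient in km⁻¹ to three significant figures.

Athy: phi(z) = phi₀ e^(−cz) ⇒ phi₁/phi₂ = e^{c(z₂−z₁)} ⇒ c = ln(phi₁/phi₂)/(z₂−z₁)
c = ln(0.256/0.073) / (4.4 − 1.8) = ln(3.507) / 2.6 = 1.2547 / 2.6 = 0.4826 km⁻¹

0.483 km⁻¹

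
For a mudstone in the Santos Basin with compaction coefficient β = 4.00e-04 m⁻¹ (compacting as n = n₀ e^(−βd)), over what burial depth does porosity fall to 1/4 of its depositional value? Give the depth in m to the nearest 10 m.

3470 m

Working in km (1 km = 1000 m; β in km⁻¹ = β in m⁻¹ × 1000):
n/n₀ = 1/4 ⇒ exp(−β·d) = 1/4 ⇒ d = ln(4) / β
d = 1.3863 / 0.4 = 3.466 km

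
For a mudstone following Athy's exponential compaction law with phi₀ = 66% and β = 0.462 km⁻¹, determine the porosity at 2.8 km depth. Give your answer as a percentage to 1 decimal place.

18.1%

phi = phi₀·exp(−β·Z) = 0.66 × exp(−0.462 × 2.8) = 0.66 × exp(−1.294)
  = 0.66 × 0.2743 = 0.1810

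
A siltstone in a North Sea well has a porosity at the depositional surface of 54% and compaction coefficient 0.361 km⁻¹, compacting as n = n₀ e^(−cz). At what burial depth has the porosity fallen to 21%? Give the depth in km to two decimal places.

Invert Athy's law: z = ln(n₀/n) / c
z = ln(0.54/0.21) / 0.361 = ln(2.571) / 0.361 = 0.9445 / 0.361 = 2.616 km

2.62 km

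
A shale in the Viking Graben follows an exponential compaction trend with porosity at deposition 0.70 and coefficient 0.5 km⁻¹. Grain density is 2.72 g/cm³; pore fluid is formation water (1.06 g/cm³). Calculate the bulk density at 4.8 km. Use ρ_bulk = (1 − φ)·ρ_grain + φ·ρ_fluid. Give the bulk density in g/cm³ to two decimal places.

2.61 g/cm³

Porosity at depth: φ = 0.7·exp(−0.5×4.8) = 0.7×0.0907 = 0.0635
Bulk density: ρ_b = (1−φ)ρ_g + φ·ρ_f = 0.9365×2.72 + 0.0635×1.06
       = 2.547 + 0.067 = 2.615 g/cm³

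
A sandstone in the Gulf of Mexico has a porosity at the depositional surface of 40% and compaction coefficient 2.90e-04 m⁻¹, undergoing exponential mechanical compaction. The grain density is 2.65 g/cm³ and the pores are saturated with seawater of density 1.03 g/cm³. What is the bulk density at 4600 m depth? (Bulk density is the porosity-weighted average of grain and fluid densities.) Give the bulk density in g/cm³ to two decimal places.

2.48 g/cm³

Working in km (1 km = 1000 m; k in km⁻¹ = k in m⁻¹ × 1000):
Porosity at depth: phi = 0.4·exp(−0.29×4.6) = 0.4×0.2634 = 0.1054
Bulk density: ρ_b = (1−phi)ρ_g + phi·ρ_f = 0.8946×2.65 + 0.1054×1.03
       = 2.371 + 0.109 = 2.479 g/cm³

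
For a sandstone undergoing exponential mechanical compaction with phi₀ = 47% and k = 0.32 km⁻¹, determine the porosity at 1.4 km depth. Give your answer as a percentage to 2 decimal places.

phi = phi₀·exp(−k·z) = 0.47 × exp(−0.32 × 1.4) = 0.47 × exp(−0.448)
  = 0.47 × 0.6389 = 0.3003

30.03%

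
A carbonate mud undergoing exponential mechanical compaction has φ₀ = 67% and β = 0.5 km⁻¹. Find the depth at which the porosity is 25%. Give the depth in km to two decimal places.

1.97 km

Invert Athy's law: z = ln(φ₀/φ) / β
z = ln(0.67/0.25) / 0.5 = ln(2.68) / 0.5 = 0.9858 / 0.5 = 1.972 km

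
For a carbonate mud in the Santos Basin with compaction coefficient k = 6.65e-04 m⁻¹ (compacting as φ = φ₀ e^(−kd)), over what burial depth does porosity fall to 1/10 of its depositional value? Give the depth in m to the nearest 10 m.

3460 m

Working in km (1 km = 1000 m; k in km⁻¹ = k in m⁻¹ × 1000):
φ/φ₀ = 1/10 ⇒ exp(−k·d) = 1/10 ⇒ d = ln(10) / k
d = 2.3026 / 0.665 = 3.463 km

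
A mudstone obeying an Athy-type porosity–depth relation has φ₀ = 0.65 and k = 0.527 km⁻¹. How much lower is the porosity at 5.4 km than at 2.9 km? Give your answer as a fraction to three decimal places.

φ(2.9) = 0.65·e^(−0.527×2.9) = 0.1410
φ(5.4) = 0.65·e^(−0.527×5.4) = 0.0378
Δφ = 0.1410 − 0.0378 = 0.1032

0.103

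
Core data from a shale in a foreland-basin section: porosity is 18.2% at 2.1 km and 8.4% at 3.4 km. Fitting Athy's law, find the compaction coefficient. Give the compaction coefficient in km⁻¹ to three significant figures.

Athy: φ(Z) = φ₀ e^(−cZ) ⇒ φ₁/φ₂ = e^{c(Z₂−Z₁)} ⇒ c = ln(φ₁/φ₂)/(Z₂−Z₁)
c = ln(0.182/0.084) / (3.4 − 2.1) = ln(2.167) / 1.3 = 0.7732 / 1.3 = 0.5948 km⁻¹

0.595 km⁻¹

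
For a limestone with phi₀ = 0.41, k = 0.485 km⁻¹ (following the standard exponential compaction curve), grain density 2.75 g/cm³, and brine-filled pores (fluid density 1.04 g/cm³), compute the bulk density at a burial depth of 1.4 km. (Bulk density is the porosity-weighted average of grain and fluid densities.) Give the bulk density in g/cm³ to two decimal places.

Porosity at depth: phi = 0.41·exp(−0.485×1.4) = 0.41×0.5071 = 0.2079
Bulk density: ρ_b = (1−phi)ρ_g + phi·ρ_f = 0.7921×2.75 + 0.2079×1.04
       = 2.178 + 0.216 = 2.394 g/cm³

2.39 g/cm³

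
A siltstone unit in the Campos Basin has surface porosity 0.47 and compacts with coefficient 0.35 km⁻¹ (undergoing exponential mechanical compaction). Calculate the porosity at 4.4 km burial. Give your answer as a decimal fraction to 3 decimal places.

φ = φ₀·exp(−k·d) = 0.47 × exp(−0.35 × 4.4) = 0.47 × exp(−1.54)
  = 0.47 × 0.2144 = 0.1008

0.101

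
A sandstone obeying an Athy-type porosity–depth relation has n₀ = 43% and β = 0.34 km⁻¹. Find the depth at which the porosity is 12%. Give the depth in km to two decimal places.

3.75 km

Invert Athy's law: z = ln(n₀/n) / β
z = ln(0.43/0.12) / 0.34 = ln(3.583) / 0.34 = 1.2763 / 0.34 = 3.754 km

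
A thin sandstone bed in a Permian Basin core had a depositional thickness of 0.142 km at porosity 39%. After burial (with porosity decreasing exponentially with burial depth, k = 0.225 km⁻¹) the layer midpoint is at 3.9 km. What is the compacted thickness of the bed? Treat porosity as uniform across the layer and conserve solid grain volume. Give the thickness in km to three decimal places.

Porosity at 3.9 km: n = 0.39·exp(−0.225×3.9) = 0.1622
Solid-volume conservation: h(1−n) = h₀(1−n₀) ⇒ h = h₀·(1−n₀)/(1−n)
h = 0.142 × (1 − 0.39)/(1 − 0.1622) = 0.142 × 0.7281 = 0.1034 km

0.103 km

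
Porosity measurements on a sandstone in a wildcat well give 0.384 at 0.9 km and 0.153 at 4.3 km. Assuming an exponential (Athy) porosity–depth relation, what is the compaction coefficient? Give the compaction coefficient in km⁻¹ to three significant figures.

Athy: phi(z) = phi₀ e^(−cz) ⇒ phi₁/phi₂ = e^{c(z₂−z₁)} ⇒ c = ln(phi₁/phi₂)/(z₂−z₁)
c = ln(0.384/0.153) / (4.3 − 0.9) = ln(2.51) / 3.4 = 0.9202 / 3.4 = 0.2706 km⁻¹

0.271 km⁻¹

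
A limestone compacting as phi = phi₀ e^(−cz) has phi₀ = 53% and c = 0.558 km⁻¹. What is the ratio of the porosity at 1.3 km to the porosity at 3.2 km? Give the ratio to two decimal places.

2.89

phi(z₁)/phi(z₂) = e^(−c·z₁)/e^(−c·z₂) = e^{c(z₂−z₁)}
= exp(0.558 × 1.9) = exp(1.06) = 2.8869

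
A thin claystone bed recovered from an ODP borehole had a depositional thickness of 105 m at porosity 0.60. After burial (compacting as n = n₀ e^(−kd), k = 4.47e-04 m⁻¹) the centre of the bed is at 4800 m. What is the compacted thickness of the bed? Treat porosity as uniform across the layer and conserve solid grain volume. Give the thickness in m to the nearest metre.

Working in km (1 km = 1000 m; k in km⁻¹ = k in m⁻¹ × 1000):
Porosity at 4.8 km: n = 0.6·exp(−0.447×4.8) = 0.0702
Solid-volume conservation: h(1−n) = h₀(1−n₀) ⇒ h = h₀·(1−n₀)/(1−n)
h = 0.105 × (1 − 0.6)/(1 − 0.0702) = 0.105 × 0.4302 = 0.0452 km

45 m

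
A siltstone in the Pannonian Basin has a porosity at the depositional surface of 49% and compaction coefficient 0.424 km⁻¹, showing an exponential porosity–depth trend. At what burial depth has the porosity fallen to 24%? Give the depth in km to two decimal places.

1.68 km

Invert Athy's law: z = ln(phi₀/phi) / k
z = ln(0.49/0.24) / 0.424 = ln(2.042) / 0.424 = 0.7138 / 0.424 = 1.683 km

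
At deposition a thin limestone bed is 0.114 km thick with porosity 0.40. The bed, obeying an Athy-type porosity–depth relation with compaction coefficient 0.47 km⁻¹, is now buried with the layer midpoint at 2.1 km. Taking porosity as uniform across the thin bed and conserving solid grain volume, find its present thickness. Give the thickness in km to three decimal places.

Porosity at 2.1 km: phi = 0.4·exp(−0.47×2.1) = 0.1491
Solid-volume conservation: h(1−phi) = h₀(1−phi₀) ⇒ h = h₀·(1−phi₀)/(1−phi)
h = 0.114 × (1 − 0.4)/(1 − 0.1491) = 0.114 × 0.7051 = 0.0804 km

0.080 km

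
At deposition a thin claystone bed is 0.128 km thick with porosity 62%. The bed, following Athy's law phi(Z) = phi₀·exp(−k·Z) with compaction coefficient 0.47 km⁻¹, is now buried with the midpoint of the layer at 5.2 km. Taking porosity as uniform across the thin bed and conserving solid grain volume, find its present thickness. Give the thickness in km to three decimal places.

0.051 km

Porosity at 5.2 km: phi = 0.62·exp(−0.47×5.2) = 0.0538
Solid-volume conservation: h(1−phi) = h₀(1−phi₀) ⇒ h = h₀·(1−phi₀)/(1−phi)
h = 0.128 × (1 − 0.62)/(1 − 0.0538) = 0.128 × 0.4016 = 0.0514 km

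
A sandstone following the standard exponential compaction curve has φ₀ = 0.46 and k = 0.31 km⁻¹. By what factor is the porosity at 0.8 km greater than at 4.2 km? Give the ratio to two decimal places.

2.87

φ(Z₁)/φ(Z₂) = e^(−k·Z₁)/e^(−k·Z₂) = e^{k(Z₂−Z₁)}
= exp(0.31 × 3.4) = exp(1.054) = 2.8691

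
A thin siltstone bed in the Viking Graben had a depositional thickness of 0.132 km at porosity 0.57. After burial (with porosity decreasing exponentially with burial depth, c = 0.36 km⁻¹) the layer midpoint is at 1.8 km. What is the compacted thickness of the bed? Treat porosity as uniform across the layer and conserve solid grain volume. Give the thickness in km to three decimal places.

Porosity at 1.8 km: n = 0.57·exp(−0.36×1.8) = 0.2982
Solid-volume conservation: h(1−n) = h₀(1−n₀) ⇒ h = h₀·(1−n₀)/(1−n)
h = 0.132 × (1 − 0.57)/(1 − 0.2982) = 0.132 × 0.6127 = 0.0809 km

0.081 km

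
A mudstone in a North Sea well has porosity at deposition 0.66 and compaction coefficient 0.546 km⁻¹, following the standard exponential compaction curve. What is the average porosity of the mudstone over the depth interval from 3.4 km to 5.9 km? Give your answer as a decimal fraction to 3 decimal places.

0.056

⟨φ⟩ = (1/(d₂−d₁)) ∫ φ₀ e^(−cd) dd = φ₀·(e^(−c·d₁) − e^(−c·d₂)) / (c·(d₂−d₁))
e^(−0.546×3.4) = 0.1562; e^(−0.546×5.9) = 0.0399
⟨φ⟩ = 0.66 × (0.1562 − 0.0399) / (0.546 × 2.5) = 0.66 × 0.0852 = 0.0562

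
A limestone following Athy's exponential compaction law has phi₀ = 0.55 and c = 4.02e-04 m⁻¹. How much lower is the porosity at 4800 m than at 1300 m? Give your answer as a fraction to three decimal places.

0.246

Working in km (1 km = 1000 m; c in km⁻¹ = c in m⁻¹ × 1000):
phi(1.3) = 0.55·e^(−0.402×1.3) = 0.3261
phi(4.8) = 0.55·e^(−0.402×4.8) = 0.0799
Δphi = 0.3261 − 0.0799 = 0.2463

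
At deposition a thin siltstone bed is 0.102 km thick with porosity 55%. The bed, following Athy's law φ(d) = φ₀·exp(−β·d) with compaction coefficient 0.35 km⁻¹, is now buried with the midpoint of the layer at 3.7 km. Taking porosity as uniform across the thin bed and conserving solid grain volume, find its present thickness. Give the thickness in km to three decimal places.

0.054 km

Porosity at 3.7 km: φ = 0.55·exp(−0.35×3.7) = 0.1506
Solid-volume conservation: h(1−φ) = h₀(1−φ₀) ⇒ h = h₀·(1−φ₀)/(1−φ)
h = 0.102 × (1 − 0.55)/(1 − 0.1506) = 0.102 × 0.5298 = 0.0540 km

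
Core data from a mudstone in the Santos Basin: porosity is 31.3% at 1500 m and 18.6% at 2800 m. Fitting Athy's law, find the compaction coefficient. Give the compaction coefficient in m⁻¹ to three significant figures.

0.000400 m⁻¹

Working in km (1 km = 1000 m; c in km⁻¹ = c in m⁻¹ × 1000):
Athy: phi(Z) = phi₀ e^(−cZ) ⇒ phi₁/phi₂ = e^{c(Z₂−Z₁)} ⇒ c = ln(phi₁/phi₂)/(Z₂−Z₁)
c = ln(0.313/0.186) / (2.8 − 1.5) = ln(1.683) / 1.3 = 0.5205 / 1.3 = 0.4004 km⁻¹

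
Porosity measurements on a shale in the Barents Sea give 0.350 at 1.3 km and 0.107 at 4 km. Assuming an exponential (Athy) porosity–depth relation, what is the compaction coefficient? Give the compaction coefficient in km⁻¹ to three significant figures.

0.439 km⁻¹

Athy: φ(d) = φ₀ e^(−kd) ⇒ φ₁/φ₂ = e^{k(d₂−d₁)} ⇒ k = ln(φ₁/φ₂)/(d₂−d₁)
k = ln(0.35/0.107) / (4 − 1.3) = ln(3.271) / 2.7 = 1.1851 / 2.7 = 0.4389 km⁻¹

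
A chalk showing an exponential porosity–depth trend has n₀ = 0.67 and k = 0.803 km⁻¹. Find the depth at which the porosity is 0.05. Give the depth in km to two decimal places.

Invert Athy's law: z = ln(n₀/n) / k
z = ln(0.67/0.05) / 0.803 = ln(13.4) / 0.803 = 2.5953 / 0.803 = 3.232 km

3.23 km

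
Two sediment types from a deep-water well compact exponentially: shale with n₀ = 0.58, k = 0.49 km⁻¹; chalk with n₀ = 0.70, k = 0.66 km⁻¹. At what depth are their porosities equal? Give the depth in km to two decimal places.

1.11 km

Set n₀ₐ e^(−kₐd) = n₀ᵦ e^(−kᵦd) ⇒ ln(n₀ₐ/n₀ᵦ) = (kₐ − kᵦ)·d
d = ln(0.58/0.7) / (0.49 − 0.66) = -0.1881 / -0.17 = 1.106 km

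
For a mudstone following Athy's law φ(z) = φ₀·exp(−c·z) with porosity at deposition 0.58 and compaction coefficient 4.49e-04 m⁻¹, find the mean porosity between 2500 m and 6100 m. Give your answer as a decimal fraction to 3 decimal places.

0.094

Working in km (1 km = 1000 m; c in km⁻¹ = c in m⁻¹ × 1000):
⟨φ⟩ = (1/(z₂−z₁)) ∫ φ₀ e^(−cz) dz = φ₀·(e^(−c·z₁) − e^(−c·z₂)) / (c·(z₂−z₁))
e^(−0.449×2.5) = 0.3255; e^(−0.449×6.1) = 0.0646
⟨φ⟩ = 0.58 × (0.3255 − 0.0646) / (0.449 × 3.6) = 0.58 × 0.1614 = 0.0936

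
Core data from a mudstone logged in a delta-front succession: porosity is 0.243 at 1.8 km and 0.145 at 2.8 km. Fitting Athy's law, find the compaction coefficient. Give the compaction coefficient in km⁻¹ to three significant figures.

0.516 km⁻¹

Athy: φ(d) = φ₀ e^(−βd) ⇒ φ₁/φ₂ = e^{β(d₂−d₁)} ⇒ β = ln(φ₁/φ₂)/(d₂−d₁)
β = ln(0.243/0.145) / (2.8 − 1.8) = ln(1.676) / 1 = 0.5163 / 1 = 0.5163 km⁻¹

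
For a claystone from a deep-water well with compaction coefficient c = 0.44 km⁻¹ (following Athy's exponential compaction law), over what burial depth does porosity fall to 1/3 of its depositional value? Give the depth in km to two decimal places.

phi/phi₀ = 1/3 ⇒ exp(−c·z) = 1/3 ⇒ z = ln(3) / c
z = 1.0986 / 0.44 = 2.497 km

2.50 km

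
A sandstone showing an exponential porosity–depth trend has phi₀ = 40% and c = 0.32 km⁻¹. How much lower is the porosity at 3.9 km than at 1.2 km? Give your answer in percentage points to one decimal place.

15.8 percentage points

phi(1.2) = 0.4·e^(−0.32×1.2) = 0.2725
phi(3.9) = 0.4·e^(−0.32×3.9) = 0.1148
Δphi = 0.2725 − 0.1148 = 0.1576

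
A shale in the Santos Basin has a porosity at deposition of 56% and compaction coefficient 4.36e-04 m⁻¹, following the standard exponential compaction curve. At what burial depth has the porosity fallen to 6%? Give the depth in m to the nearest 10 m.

5120 m

Working in km (1 km = 1000 m; k in km⁻¹ = k in m⁻¹ × 1000):
Invert Athy's law: d = ln(n₀/n) / k
d = ln(0.56/0.06) / 0.436 = ln(9.333) / 0.436 = 2.2336 / 0.436 = 5.123 km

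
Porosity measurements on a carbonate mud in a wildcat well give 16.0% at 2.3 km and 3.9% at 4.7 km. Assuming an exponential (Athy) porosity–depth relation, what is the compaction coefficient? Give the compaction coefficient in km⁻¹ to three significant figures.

0.588 km⁻¹

Athy: φ(Z) = φ₀ e^(−kZ) ⇒ φ₁/φ₂ = e^{k(Z₂−Z₁)} ⇒ k = ln(φ₁/φ₂)/(Z₂−Z₁)
k = ln(0.16/0.039) / (4.7 − 2.3) = ln(4.103) / 2.4 = 1.4116 / 2.4 = 0.5882 km⁻¹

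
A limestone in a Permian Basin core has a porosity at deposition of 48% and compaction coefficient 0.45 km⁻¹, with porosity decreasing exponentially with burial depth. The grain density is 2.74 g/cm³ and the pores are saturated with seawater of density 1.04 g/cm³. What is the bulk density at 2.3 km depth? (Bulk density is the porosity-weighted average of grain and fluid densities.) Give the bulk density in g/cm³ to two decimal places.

Porosity at depth: φ = 0.48·exp(−0.45×2.3) = 0.48×0.3552 = 0.1705
Bulk density: ρ_b = (1−φ)ρ_g + φ·ρ_f = 0.8295×2.74 + 0.1705×1.04
       = 2.273 + 0.177 = 2.450 g/cm³

2.45 g/cm³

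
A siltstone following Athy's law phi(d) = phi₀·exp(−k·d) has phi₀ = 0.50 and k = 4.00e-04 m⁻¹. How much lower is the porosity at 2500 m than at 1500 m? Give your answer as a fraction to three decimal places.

Working in km (1 km = 1000 m; k in km⁻¹ = k in m⁻¹ × 1000):
phi(1.5) = 0.5·e^(−0.4×1.5) = 0.2744
phi(2.5) = 0.5·e^(−0.4×2.5) = 0.1839
Δphi = 0.2744 − 0.1839 = 0.0905

0.090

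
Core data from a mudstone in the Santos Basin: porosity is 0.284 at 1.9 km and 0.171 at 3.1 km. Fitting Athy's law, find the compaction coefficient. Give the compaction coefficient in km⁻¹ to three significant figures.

Athy: phi(Z) = phi₀ e^(−βZ) ⇒ phi₁/phi₂ = e^{β(Z₂−Z₁)} ⇒ β = ln(phi₁/phi₂)/(Z₂−Z₁)
β = ln(0.284/0.171) / (3.1 − 1.9) = ln(1.661) / 1.2 = 0.5073 / 1.2 = 0.4228 km⁻¹

0.423 km⁻¹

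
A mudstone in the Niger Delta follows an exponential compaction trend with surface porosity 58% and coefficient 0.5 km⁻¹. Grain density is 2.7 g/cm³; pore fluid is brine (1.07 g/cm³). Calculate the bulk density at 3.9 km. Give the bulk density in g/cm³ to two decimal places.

Porosity at depth: phi = 0.58·exp(−0.5×3.9) = 0.58×0.1423 = 0.0825
Bulk density: ρ_b = (1−phi)ρ_g + phi·ρ_f = 0.9175×2.7 + 0.0825×1.07
       = 2.477 + 0.088 = 2.565 g/cm³

2.57 g/cm³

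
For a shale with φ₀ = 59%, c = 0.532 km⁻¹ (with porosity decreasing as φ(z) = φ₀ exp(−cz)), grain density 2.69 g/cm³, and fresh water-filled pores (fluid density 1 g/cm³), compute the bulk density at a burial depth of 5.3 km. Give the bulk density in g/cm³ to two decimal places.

Porosity at depth: φ = 0.59·exp(−0.532×5.3) = 0.59×0.0596 = 0.0352
Bulk density: ρ_b = (1−φ)ρ_g + φ·ρ_f = 0.9648×2.69 + 0.0352×1
       = 2.595 + 0.035 = 2.631 g/cm³

2.63 g/cm³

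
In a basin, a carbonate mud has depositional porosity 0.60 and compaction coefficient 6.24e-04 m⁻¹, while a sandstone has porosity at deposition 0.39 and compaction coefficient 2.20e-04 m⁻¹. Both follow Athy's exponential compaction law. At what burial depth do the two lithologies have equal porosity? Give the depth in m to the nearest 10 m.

1070 m

Working in km (1 km = 1000 m; β in km⁻¹ = β in m⁻¹ × 1000):
Set n₀ₐ e^(−βₐd) = n₀ᵦ e^(−βᵦd) ⇒ ln(n₀ₐ/n₀ᵦ) = (βₐ − βᵦ)·d
d = ln(0.6/0.39) / (0.624 − 0.22) = 0.4308 / 0.404 = 1.066 km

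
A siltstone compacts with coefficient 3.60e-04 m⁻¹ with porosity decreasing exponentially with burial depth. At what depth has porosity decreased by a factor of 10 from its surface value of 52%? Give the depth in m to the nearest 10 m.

6400 m

Working in km (1 km = 1000 m; c in km⁻¹ = c in m⁻¹ × 1000):
φ/φ₀ = 1/10 ⇒ exp(−c·Z) = 1/10 ⇒ Z = ln(10) / c
Z = 2.3026 / 0.36 = 6.396 km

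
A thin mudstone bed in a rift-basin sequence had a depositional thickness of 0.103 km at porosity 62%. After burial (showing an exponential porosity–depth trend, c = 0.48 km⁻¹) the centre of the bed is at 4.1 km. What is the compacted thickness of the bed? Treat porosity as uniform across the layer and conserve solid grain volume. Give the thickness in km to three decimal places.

Porosity at 4.1 km: n = 0.62·exp(−0.48×4.1) = 0.0866
Solid-volume conservation: h(1−n) = h₀(1−n₀) ⇒ h = h₀·(1−n₀)/(1−n)
h = 0.103 × (1 − 0.62)/(1 − 0.0866) = 0.103 × 0.4160 = 0.0429 km

0.043 km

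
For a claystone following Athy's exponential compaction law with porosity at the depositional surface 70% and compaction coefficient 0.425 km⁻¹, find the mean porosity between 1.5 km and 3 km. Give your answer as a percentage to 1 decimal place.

27.4%

⟨phi⟩ = (1/(d₂−d₁)) ∫ phi₀ e^(−cd) dd = phi₀·(e^(−c·d₁) − e^(−c·d₂)) / (c·(d₂−d₁))
e^(−0.425×1.5) = 0.5286; e^(−0.425×3) = 0.2794
⟨phi⟩ = 0.7 × (0.5286 − 0.2794) / (0.425 × 1.5) = 0.7 × 0.3909 = 0.2736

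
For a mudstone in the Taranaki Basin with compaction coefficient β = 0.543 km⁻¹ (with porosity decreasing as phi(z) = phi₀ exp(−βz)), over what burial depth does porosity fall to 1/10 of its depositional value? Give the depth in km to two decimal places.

phi/phi₀ = 1/10 ⇒ exp(−β·z) = 1/10 ⇒ z = ln(10) / β
z = 2.3026 / 0.543 = 4.240 km

4.24 km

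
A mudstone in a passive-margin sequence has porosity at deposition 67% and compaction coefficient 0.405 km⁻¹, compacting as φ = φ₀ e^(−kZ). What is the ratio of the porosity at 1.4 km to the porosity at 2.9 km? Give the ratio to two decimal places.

1.84

φ(Z₁)/φ(Z₂) = e^(−k·Z₁)/e^(−k·Z₂) = e^{k(Z₂−Z₁)}
= exp(0.405 × 1.5) = exp(0.6075) = 1.8358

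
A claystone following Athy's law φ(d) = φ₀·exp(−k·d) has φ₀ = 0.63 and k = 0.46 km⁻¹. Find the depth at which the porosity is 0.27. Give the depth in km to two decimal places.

1.84 km

Invert Athy's law: d = ln(φ₀/φ) / k
d = ln(0.63/0.27) / 0.46 = ln(2.333) / 0.46 = 0.8473 / 0.46 = 1.842 km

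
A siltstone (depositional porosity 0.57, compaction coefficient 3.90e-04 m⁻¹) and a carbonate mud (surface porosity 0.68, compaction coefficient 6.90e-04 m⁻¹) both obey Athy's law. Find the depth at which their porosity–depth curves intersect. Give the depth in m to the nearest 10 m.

590 m

Working in km (1 km = 1000 m; β in km⁻¹ = β in m⁻¹ × 1000):
Set phi₀ₐ e^(−βₐd) = phi₀ᵦ e^(−βᵦd) ⇒ ln(phi₀ₐ/phi₀ᵦ) = (βₐ − βᵦ)·d
d = ln(0.57/0.68) / (0.39 − 0.69) = -0.1765 / -0.3 = 0.588 km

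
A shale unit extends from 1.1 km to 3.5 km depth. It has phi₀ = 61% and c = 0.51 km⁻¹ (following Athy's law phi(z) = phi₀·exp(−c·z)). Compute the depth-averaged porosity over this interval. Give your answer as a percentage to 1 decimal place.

⟨phi⟩ = (1/(z₂−z₁)) ∫ phi₀ e^(−cz) dz = phi₀·(e^(−c·z₁) − e^(−c·z₂)) / (c·(z₂−z₁))
e^(−0.51×1.1) = 0.5706; e^(−0.51×3.5) = 0.1678
⟨phi⟩ = 0.61 × (0.5706 − 0.1678) / (0.51 × 2.4) = 0.61 × 0.3291 = 0.2008

20.1%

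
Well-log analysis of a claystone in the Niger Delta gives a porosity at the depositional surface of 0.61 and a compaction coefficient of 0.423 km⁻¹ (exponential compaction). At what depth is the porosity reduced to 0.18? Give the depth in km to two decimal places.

Invert Athy's law: z = ln(phi₀/phi) / β
z = ln(0.61/0.18) / 0.423 = ln(3.389) / 0.423 = 1.2205 / 0.423 = 2.885 km

2.89 km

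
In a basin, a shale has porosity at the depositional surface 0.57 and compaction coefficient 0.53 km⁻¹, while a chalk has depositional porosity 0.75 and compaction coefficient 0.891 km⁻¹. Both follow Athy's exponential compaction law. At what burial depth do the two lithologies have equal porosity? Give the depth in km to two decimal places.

0.76 km

Set n₀ₐ e^(−cₐz) = n₀ᵦ e^(−cᵦz) ⇒ ln(n₀ₐ/n₀ᵦ) = (cₐ − cᵦ)·z
z = ln(0.57/0.75) / (0.53 − 0.891) = -0.2744 / -0.361 = 0.760 km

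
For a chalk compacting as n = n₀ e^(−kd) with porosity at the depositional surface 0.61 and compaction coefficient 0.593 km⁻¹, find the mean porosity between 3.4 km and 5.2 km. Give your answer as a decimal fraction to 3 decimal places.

⟨n⟩ = (1/(d₂−d₁)) ∫ n₀ e^(−kd) dd = n₀·(e^(−k·d₁) − e^(−k·d₂)) / (k·(d₂−d₁))
e^(−0.593×3.4) = 0.1332; e^(−0.593×5.2) = 0.0458
⟨n⟩ = 0.61 × (0.1332 − 0.0458) / (0.593 × 1.8) = 0.61 × 0.0818 = 0.0499

0.050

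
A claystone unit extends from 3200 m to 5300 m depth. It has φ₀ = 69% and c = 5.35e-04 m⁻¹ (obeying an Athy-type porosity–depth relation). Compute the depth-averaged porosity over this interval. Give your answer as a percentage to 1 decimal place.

7.5%

Working in km (1 km = 1000 m; c in km⁻¹ = c in m⁻¹ × 1000):
⟨φ⟩ = (1/(d₂−d₁)) ∫ φ₀ e^(−cd) dd = φ₀·(e^(−c·d₁) − e^(−c·d₂)) / (c·(d₂−d₁))
e^(−0.535×3.2) = 0.1805; e^(−0.535×5.3) = 0.0587
⟨φ⟩ = 0.69 × (0.1805 − 0.0587) / (0.535 × 2.1) = 0.69 × 0.1084 = 0.0748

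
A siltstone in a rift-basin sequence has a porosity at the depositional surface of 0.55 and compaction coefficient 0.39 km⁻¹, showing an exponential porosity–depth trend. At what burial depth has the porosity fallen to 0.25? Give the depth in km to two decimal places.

2.02 km

Invert Athy's law: d = ln(φ₀/φ) / k
d = ln(0.55/0.25) / 0.39 = ln(2.2) / 0.39 = 0.7885 / 0.39 = 2.022 km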